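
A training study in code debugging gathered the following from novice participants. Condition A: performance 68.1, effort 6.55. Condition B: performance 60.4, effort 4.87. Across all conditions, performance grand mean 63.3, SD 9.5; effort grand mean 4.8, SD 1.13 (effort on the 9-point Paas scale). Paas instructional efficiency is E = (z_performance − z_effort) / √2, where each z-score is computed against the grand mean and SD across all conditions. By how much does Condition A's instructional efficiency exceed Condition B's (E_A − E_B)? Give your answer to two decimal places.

Condition A: z_P = (68.1 − 63.3)/9.5 = 0.5053; z_E = (6.55 − 4.8)/1.13 = 1.5487; E_A = (0.5053 − 1.5487)/√2 = -0.7378.
Condition B: z_P = (60.4 − 63.3)/9.5 = -0.3053; z_E = (4.87 − 4.8)/1.13 = 0.0619; E_B = (-0.3053 − 0.0619)/√2 = -0.2596.
E_A − E_B = -0.7378 − (-0.2596) = -0.4782 ≈ -0.48.

-0.48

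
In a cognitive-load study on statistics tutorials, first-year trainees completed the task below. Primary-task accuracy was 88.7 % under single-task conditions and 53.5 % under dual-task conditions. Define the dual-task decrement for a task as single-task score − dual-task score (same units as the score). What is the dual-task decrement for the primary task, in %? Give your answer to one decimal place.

Decrement = 88.7 − 53.5 = 35.2000 % ≈ 35.2 %.

35.2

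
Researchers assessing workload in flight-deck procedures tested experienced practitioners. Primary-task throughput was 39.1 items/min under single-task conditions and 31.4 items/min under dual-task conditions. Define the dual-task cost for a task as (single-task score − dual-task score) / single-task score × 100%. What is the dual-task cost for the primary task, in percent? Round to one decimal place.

Cost = (39.1 − 31.4) / 39.1 × 100%
     = 7.7000 / 39.1 × 100% = 19.6931%.
≈ 19.7%.

19.7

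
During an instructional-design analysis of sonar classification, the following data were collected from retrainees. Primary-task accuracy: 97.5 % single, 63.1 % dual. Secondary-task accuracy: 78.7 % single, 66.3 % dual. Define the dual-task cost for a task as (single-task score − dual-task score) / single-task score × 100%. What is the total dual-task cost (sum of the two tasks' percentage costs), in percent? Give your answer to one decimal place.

51.0

Primary cost = (97.5 − 63.1) / 97.5 × 100% = 35.2821%.
Secondary cost = (78.7 − 66.3) / 78.7 × 100% = 15.7560%.
Total = 35.2821% + 15.7560% = 51.0381% ≈ 51.0%.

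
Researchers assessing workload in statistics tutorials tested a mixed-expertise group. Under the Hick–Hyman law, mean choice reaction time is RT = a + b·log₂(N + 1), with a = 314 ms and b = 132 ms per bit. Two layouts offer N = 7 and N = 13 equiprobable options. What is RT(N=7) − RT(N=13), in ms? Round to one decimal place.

RT(7) = 314 + 132·log₂(8) = 314 + 132·3.0000 = 710.0000 ms.
RT(13) = 314 + 132·log₂(14) = 314 + 132·3.8074 = 816.5768 ms.
Difference = 710.0000 − 816.5768 = -106.5768 ≈ -106.6 ms.

-106.6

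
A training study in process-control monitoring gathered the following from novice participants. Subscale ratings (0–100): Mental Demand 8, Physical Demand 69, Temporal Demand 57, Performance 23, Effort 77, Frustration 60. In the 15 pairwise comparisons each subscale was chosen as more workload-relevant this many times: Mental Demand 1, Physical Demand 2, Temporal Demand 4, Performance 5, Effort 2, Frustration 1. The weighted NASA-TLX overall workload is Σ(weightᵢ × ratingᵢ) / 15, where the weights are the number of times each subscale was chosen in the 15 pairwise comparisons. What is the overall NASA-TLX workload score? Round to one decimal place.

46.9

The tallies are the weights (they sum to 15).
Weighted sum = 1·8 + 2·69 + 4·57 + 5·23 + 2·77 + 1·60
            = 8 + 138 + 228 + 115 + 154 + 60 = 703.
Overall workload = 703 / 15 = 46.8667 ≈ 46.9.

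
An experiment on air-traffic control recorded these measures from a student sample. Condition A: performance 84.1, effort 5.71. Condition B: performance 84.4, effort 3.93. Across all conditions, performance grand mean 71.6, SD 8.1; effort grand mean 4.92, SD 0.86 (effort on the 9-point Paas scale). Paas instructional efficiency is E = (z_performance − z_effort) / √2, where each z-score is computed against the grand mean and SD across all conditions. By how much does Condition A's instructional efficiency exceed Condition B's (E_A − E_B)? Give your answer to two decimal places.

-1.49

Condition A: z_P = (84.1 − 71.6)/8.1 = 1.5432; z_E = (5.71 − 4.92)/0.86 = 0.9186; E_A = (1.5432 − 0.9186)/√2 = 0.4417.
Condition B: z_P = (84.4 − 71.6)/8.1 = 1.5802; z_E = (3.93 − 4.92)/0.86 = -1.1512; E_B = (1.5802 − (-1.1512))/√2 = 1.9314.
E_A − E_B = 0.4417 − 1.9314 = -1.4897 ≈ -1.49.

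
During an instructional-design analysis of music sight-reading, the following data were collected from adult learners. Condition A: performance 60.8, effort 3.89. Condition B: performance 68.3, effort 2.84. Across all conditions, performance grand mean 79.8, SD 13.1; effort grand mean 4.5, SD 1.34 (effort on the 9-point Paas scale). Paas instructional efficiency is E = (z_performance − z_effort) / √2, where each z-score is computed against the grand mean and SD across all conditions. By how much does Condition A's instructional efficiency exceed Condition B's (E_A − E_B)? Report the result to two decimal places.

-0.96

Condition A: z_P = (60.8 − 79.8)/13.1 = -1.4504; z_E = (3.89 − 4.5)/1.34 = -0.4552; E_A = (-1.4504 − (-0.4552))/√2 = -0.7037.
Condition B: z_P = (68.3 − 79.8)/13.1 = -0.8779; z_E = (2.84 − 4.5)/1.34 = -1.2388; E_B = (-0.8779 − (-1.2388))/√2 = 0.2552.
E_A − E_B = -0.7037 − 0.2552 = -0.9589 ≈ -0.96.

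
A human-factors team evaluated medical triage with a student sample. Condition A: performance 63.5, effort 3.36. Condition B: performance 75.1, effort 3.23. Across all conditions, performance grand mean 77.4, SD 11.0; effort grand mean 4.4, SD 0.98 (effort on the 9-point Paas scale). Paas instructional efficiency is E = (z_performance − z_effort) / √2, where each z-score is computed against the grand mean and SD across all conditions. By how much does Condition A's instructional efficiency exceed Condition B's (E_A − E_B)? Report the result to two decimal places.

-0.84

Condition A: z_P = (63.5 − 77.4)/11.0 = -1.2636; z_E = (3.36 − 4.4)/0.98 = -1.0612; E_A = (-1.2636 − (-1.0612))/√2 = -0.1431.
Condition B: z_P = (75.1 − 77.4)/11.0 = -0.2091; z_E = (3.23 − 4.4)/0.98 = -1.1939; E_B = (-0.2091 − (-1.1939))/√2 = 0.6964.
E_A − E_B = -0.1431 − 0.6964 = -0.8395 ≈ -0.84.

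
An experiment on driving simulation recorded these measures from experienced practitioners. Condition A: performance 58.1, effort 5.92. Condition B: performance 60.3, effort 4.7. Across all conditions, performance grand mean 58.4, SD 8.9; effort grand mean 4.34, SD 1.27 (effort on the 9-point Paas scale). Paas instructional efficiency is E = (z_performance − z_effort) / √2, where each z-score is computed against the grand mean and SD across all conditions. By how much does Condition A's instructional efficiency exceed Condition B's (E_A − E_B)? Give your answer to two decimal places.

Condition A: z_P = (58.1 − 58.4)/8.9 = -0.0337; z_E = (5.92 − 4.34)/1.27 = 1.2441; E_A = (-0.0337 − 1.2441)/√2 = -0.9035.
Condition B: z_P = (60.3 − 58.4)/8.9 = 0.2135; z_E = (4.7 − 4.34)/1.27 = 0.2835; E_B = (0.2135 − 0.2835)/√2 = -0.0495.
E_A − E_B = -0.9035 − (-0.0495) = -0.8540 ≈ -0.85.

-0.85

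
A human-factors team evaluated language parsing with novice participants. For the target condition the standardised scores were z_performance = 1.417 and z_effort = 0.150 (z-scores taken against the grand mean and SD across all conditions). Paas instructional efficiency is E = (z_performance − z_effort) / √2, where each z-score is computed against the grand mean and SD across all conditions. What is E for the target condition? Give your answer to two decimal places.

z_P − z_E = 1.417 − 0.150 = 1.2670.
E = 1.2670 / √2 = 1.2670 / 1.41421 = 0.8959 ≈ 0.90.

0.90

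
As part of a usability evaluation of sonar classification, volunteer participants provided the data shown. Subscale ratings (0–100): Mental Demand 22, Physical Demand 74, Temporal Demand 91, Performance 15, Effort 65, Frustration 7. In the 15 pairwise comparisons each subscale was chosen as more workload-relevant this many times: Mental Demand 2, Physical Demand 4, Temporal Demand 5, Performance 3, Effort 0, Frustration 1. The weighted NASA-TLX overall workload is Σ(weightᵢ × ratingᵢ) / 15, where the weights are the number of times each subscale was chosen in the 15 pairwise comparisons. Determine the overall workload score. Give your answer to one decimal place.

The tallies are the weights (they sum to 15).
Weighted sum = 2·22 + 4·74 + 5·91 + 3·15 + 0·65 + 1·7
            = 44 + 296 + 455 + 45 + 0 + 7 = 847.
Overall workload = 847 / 15 = 56.4667 ≈ 56.5.

56.5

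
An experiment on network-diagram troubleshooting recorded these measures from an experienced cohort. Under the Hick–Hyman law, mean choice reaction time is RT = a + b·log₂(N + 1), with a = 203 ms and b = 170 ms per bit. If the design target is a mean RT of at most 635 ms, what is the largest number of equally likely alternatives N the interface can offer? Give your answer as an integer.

4

Set 203 + 170·log₂(N + 1) ≤ 635.
log₂(N + 1) ≤ (635 − 203) / 170 = 2.5412.
N + 1 ≤ 2^2.5412 = 5.8207.
N ≤ 4.8207, so the largest integer N is 4.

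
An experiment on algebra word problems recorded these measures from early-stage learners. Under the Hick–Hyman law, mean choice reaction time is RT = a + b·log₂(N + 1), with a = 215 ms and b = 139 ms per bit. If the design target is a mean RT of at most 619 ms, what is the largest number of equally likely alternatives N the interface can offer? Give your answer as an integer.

6

Set 215 + 139·log₂(N + 1) ≤ 619.
log₂(N + 1) ≤ (619 − 215) / 139 = 2.9065.
N + 1 ≤ 2^2.9065 = 7.4980.
N ≤ 6.4980, so the largest integer N is 6.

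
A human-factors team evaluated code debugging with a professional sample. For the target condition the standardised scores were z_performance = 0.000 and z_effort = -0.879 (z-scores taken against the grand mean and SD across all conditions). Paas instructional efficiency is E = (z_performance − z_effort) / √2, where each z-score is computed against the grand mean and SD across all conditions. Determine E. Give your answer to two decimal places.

0.62

z_P − z_E = 0.000 − (-0.879) = 0.8790.
E = 0.8790 / √2 = 0.8790 / 1.41421 = 0.6215 ≈ 0.62.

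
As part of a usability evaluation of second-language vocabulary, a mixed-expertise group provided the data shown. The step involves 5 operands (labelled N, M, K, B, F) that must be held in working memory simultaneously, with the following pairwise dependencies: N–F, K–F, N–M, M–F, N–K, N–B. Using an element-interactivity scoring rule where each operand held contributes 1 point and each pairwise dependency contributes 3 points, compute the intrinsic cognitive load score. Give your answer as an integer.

Count of operands held simultaneously: 5.
Count of pairwise dependencies listed: 6.
Element contribution: 5 × 1 = 5.
Interaction contribution: 6 × 3 = 18.
Intrinsic load = 5 + 18 = 23.

23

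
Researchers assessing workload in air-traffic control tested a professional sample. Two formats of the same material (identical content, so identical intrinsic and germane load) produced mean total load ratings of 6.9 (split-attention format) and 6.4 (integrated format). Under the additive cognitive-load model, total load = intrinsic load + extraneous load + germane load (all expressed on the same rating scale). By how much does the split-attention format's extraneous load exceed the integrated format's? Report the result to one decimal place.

Intrinsic and germane load are equal across formats, so the difference in total load equals the difference in extraneous load.
Extraneous-load difference = 6.9 − 6.4 = 0.5.

0.5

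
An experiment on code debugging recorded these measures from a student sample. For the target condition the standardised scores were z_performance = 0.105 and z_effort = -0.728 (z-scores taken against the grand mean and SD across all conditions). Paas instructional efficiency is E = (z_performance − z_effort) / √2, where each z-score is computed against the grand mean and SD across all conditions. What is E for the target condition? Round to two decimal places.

z_P − z_E = 0.105 − (-0.728) = 0.8330.
E = 0.8330 / √2 = 0.8330 / 1.41421 = 0.5890 ≈ 0.59.

0.59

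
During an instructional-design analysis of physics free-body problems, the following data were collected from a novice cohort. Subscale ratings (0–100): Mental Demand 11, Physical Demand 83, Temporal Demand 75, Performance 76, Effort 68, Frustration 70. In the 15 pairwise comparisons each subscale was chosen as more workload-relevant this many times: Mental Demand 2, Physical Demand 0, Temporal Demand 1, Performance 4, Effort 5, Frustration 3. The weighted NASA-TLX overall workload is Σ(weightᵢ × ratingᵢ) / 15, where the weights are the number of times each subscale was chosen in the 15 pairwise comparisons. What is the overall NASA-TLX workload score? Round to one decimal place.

63.4

The tallies are the weights (they sum to 15).
Weighted sum = 2·11 + 0·83 + 1·75 + 4·76 + 5·68 + 3·70
            = 22 + 0 + 75 + 304 + 340 + 210 = 951.
Overall workload = 951 / 15 = 63.4000 ≈ 63.4.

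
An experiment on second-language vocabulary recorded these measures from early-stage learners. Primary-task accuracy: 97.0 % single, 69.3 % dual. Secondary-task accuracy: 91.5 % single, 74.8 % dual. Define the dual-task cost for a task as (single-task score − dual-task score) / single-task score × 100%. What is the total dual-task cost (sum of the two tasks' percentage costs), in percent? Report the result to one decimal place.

46.8

Primary cost = (97.0 − 69.3) / 97.0 × 100% = 28.5567%.
Secondary cost = (91.5 − 74.8) / 91.5 × 100% = 18.2514%.
Total = 28.5567% + 18.2514% = 46.8081% ≈ 46.8%.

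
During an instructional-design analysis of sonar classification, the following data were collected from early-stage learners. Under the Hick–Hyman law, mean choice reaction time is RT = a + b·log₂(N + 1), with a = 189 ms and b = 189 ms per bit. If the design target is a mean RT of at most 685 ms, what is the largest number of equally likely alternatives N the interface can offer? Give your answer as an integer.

Set 189 + 189·log₂(N + 1) ≤ 685.
log₂(N + 1) ≤ (685 − 189) / 189 = 2.6243.
N + 1 ≤ 2^2.6243 = 6.1659.
N ≤ 5.1659, so the largest integer N is 5.

5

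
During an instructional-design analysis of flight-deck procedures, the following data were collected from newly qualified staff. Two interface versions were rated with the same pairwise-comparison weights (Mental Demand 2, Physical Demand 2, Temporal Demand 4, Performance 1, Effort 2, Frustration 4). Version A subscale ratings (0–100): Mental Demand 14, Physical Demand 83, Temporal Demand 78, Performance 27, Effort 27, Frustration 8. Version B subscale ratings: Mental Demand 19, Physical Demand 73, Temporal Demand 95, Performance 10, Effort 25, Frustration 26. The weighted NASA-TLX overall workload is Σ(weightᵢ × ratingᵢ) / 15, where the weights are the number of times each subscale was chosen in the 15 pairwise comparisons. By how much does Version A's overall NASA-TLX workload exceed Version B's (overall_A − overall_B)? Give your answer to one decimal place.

-7.3

Version A weighted sum = 2·14 + 2·83 + 4·78 + 1·27 + 2·27 + 4·8 = 28 + 166 + 312 + 27 + 54 + 32 = 619; overall_A = 619/15 = 41.2667.
Version B weighted sum = 2·19 + 2·73 + 4·95 + 1·10 + 2·25 + 4·26 = 38 + 146 + 380 + 10 + 50 + 104 = 728; overall_B = 728/15 = 48.5333.
Difference = 41.2667 − 48.5333 = -7.2666 ≈ -7.3.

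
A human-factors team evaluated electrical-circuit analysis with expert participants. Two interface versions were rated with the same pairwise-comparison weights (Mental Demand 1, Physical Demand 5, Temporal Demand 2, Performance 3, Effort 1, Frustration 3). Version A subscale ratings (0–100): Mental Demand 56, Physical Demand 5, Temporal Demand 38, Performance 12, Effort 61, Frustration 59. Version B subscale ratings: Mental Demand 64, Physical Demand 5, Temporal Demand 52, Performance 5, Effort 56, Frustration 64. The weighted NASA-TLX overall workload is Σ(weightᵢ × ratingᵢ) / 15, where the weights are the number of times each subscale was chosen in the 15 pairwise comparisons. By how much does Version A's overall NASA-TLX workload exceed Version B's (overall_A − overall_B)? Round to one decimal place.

-1.7

Version A weighted sum = 1·56 + 5·5 + 2·38 + 3·12 + 1·61 + 3·59 = 56 + 25 + 76 + 36 + 61 + 177 = 431; overall_A = 431/15 = 28.7333.
Version B weighted sum = 1·64 + 5·5 + 2·52 + 3·5 + 1·56 + 3·64 = 64 + 25 + 104 + 15 + 56 + 192 = 456; overall_B = 456/15 = 30.4000.
Difference = 28.7333 − 30.4000 = -1.6667 ≈ -1.7.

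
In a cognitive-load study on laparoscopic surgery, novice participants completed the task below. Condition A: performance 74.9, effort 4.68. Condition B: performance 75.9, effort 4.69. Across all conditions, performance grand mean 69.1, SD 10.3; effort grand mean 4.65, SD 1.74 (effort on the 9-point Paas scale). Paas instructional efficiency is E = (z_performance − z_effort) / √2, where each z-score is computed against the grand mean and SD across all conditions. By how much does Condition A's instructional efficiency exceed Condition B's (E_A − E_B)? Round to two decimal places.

-0.06

Condition A: z_P = (74.9 − 69.1)/10.3 = 0.5631; z_E = (4.68 − 4.65)/1.74 = 0.0172; E_A = (0.5631 − 0.0172)/√2 = 0.3860.
Condition B: z_P = (75.9 − 69.1)/10.3 = 0.6602; z_E = (4.69 − 4.65)/1.74 = 0.0230; E_B = (0.6602 − 0.0230)/√2 = 0.4506.
E_A − E_B = 0.3860 − 0.4506 = -0.0646 ≈ -0.06.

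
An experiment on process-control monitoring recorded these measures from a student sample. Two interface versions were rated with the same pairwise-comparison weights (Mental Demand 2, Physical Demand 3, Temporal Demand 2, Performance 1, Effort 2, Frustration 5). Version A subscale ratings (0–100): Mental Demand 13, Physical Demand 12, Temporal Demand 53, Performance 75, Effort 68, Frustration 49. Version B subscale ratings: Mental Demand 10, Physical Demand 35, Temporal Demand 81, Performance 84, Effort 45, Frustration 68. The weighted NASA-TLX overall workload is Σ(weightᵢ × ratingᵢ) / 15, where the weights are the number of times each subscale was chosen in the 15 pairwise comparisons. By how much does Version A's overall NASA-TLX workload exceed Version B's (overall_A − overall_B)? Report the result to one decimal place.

-11.8

Version A weighted sum = 2·13 + 3·12 + 2·53 + 1·75 + 2·68 + 5·49 = 26 + 36 + 106 + 75 + 136 + 245 = 624; overall_A = 624/15 = 41.6000.
Version B weighted sum = 2·10 + 3·35 + 2·81 + 1·84 + 2·45 + 5·68 = 20 + 105 + 162 + 84 + 90 + 340 = 801; overall_B = 801/15 = 53.4000.
Difference = 41.6000 − 53.4000 = -11.8000 ≈ -11.8.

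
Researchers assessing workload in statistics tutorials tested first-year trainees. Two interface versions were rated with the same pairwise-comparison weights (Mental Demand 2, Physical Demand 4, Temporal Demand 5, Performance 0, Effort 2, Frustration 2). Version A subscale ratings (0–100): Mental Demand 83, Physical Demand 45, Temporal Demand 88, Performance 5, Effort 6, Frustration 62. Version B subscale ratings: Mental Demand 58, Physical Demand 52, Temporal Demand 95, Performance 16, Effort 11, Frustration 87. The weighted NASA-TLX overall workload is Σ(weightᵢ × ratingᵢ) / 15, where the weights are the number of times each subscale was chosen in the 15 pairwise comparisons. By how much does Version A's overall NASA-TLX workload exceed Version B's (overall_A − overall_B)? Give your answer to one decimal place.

Version A weighted sum = 2·83 + 4·45 + 5·88 + 0·5 + 2·6 + 2·62 = 166 + 180 + 440 + 0 + 12 + 124 = 922; overall_A = 922/15 = 61.4667.
Version B weighted sum = 2·58 + 4·52 + 5·95 + 0·16 + 2·11 + 2·87 = 116 + 208 + 475 + 0 + 22 + 174 = 995; overall_B = 995/15 = 66.3333.
Difference = 61.4667 − 66.3333 = -4.8666 ≈ -4.9.

-4.9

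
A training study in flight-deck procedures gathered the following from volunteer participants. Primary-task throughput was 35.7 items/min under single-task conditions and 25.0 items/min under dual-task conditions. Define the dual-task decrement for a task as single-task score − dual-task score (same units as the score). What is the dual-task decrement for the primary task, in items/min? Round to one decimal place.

Decrement = 35.7 − 25.0 = 10.7000 items/min ≈ 10.7 items/min.

10.7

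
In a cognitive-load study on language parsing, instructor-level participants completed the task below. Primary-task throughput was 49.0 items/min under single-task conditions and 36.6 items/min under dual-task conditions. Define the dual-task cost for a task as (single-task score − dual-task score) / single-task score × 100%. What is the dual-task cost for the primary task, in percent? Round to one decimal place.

Cost = (49.0 − 36.6) / 49.0 × 100%
     = 12.4000 / 49.0 × 100% = 25.3061%.
≈ 25.3%.

25.3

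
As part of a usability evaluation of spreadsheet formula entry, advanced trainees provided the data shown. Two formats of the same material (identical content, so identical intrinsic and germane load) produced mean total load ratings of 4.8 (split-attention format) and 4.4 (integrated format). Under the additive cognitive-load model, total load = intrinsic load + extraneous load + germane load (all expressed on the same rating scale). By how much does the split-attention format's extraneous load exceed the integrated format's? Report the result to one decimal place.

0.4

Intrinsic and germane load are equal across formats, so the difference in total load equals the difference in extraneous load.
Extraneous-load difference = 4.8 − 4.4 = 0.4.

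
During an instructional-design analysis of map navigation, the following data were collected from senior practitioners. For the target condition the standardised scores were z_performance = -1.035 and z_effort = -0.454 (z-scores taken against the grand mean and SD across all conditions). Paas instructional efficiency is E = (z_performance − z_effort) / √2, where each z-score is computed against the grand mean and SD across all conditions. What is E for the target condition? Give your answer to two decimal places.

-0.41

z_P − z_E = -1.035 − (-0.454) = -0.5810.
E = -0.5810 / √2 = -0.5810 / 1.41421 = -0.4108 ≈ -0.41.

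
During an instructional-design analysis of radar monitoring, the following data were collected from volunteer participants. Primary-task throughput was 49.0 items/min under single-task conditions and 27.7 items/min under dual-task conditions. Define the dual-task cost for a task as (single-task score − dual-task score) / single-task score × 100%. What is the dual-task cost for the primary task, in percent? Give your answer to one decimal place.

Cost = (49.0 − 27.7) / 49.0 × 100%
     = 21.3000 / 49.0 × 100% = 43.4694%.
≈ 43.5%.

43.5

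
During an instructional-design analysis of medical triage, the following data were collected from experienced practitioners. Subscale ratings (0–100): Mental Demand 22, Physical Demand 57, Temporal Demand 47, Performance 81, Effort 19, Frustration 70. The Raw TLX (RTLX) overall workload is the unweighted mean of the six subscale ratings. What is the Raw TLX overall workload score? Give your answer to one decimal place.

49.3

Sum of ratings = 22 + 57 + 47 + 81 + 19 + 70 = 296.
RTLX = 296 / 6 = 49.3333 ≈ 49.3.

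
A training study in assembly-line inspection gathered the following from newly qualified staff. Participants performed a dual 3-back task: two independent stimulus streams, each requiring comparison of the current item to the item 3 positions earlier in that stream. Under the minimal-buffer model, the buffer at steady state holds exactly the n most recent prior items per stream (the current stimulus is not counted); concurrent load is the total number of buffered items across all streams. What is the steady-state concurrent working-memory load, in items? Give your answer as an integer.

6

Each stream's buffer holds its 3 most recent prior items.
Two independent streams: 2 × 3 = 6 buffered items at steady state.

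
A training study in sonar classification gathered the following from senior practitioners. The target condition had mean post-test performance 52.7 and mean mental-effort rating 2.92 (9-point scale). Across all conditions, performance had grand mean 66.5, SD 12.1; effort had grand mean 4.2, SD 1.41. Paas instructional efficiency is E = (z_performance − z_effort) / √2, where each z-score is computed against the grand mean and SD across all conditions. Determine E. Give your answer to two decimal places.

-0.16

z_performance = (52.7 − 66.5) / 12.1 = -13.8000 / 12.1 = -1.1405.
z_effort = (2.92 − 4.2) / 1.41 = -1.2800 / 1.41 = -0.9078.
z_P − z_E = -1.1405 − (-0.9078) = -0.2327.
E = -0.2327 / √2 = -0.2327 / 1.41421 = -0.1645 ≈ -0.16.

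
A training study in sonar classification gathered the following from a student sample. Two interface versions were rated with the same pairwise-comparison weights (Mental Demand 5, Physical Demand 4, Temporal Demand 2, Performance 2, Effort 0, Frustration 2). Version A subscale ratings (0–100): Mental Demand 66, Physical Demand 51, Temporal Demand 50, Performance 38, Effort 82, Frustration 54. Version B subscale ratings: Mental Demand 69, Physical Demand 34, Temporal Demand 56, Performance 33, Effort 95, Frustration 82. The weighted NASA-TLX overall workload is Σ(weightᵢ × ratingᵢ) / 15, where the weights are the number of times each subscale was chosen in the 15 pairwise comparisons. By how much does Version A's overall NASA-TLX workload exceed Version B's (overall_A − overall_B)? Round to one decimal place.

-0.3

Version A weighted sum = 5·66 + 4·51 + 2·50 + 2·38 + 0·82 + 2·54 = 330 + 204 + 100 + 76 + 0 + 108 = 818; overall_A = 818/15 = 54.5333.
Version B weighted sum = 5·69 + 4·34 + 2·56 + 2·33 + 0·95 + 2·82 = 345 + 136 + 112 + 66 + 0 + 164 = 823; overall_B = 823/15 = 54.8667.
Difference = 54.5333 − 54.8667 = -0.3334 ≈ -0.3.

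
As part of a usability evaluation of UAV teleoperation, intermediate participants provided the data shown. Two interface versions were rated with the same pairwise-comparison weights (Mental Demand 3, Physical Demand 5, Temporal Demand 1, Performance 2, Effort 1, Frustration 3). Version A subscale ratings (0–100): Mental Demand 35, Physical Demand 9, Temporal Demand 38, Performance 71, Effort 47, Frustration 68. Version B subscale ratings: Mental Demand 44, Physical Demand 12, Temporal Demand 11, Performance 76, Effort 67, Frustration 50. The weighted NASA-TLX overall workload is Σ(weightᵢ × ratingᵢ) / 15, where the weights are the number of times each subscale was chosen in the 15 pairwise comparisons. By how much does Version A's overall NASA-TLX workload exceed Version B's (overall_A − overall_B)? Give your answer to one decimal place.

Version A weighted sum = 3·35 + 5·9 + 1·38 + 2·71 + 1·47 + 3·68 = 105 + 45 + 38 + 142 + 47 + 204 = 581; overall_A = 581/15 = 38.7333.
Version B weighted sum = 3·44 + 5·12 + 1·11 + 2·76 + 1·67 + 3·50 = 132 + 60 + 11 + 152 + 67 + 150 = 572; overall_B = 572/15 = 38.1333.
Difference = 38.7333 − 38.1333 = 0.6000 ≈ 0.6.

0.6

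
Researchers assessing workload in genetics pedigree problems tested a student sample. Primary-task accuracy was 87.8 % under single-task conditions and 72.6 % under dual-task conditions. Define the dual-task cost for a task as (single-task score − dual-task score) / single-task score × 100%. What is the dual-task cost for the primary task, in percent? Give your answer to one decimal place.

17.3

Cost = (87.8 − 72.6) / 87.8 × 100%
     = 15.2000 / 87.8 × 100% = 17.3121%.
≈ 17.3%.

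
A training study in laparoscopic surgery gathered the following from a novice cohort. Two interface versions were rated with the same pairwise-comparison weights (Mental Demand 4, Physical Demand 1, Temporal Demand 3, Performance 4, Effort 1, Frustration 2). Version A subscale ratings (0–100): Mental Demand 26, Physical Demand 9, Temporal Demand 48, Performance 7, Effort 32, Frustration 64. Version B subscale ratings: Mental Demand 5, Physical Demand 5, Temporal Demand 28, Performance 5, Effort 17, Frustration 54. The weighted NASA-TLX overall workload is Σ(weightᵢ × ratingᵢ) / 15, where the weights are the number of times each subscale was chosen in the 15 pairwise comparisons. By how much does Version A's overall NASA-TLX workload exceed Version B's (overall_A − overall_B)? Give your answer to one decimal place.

Version A weighted sum = 4·26 + 1·9 + 3·48 + 4·7 + 1·32 + 2·64 = 104 + 9 + 144 + 28 + 32 + 128 = 445; overall_A = 445/15 = 29.6667.
Version B weighted sum = 4·5 + 1·5 + 3·28 + 4·5 + 1·17 + 2·54 = 20 + 5 + 84 + 20 + 17 + 108 = 254; overall_B = 254/15 = 16.9333.
Difference = 29.6667 − 16.9333 = 12.7334 ≈ 12.7.

12.7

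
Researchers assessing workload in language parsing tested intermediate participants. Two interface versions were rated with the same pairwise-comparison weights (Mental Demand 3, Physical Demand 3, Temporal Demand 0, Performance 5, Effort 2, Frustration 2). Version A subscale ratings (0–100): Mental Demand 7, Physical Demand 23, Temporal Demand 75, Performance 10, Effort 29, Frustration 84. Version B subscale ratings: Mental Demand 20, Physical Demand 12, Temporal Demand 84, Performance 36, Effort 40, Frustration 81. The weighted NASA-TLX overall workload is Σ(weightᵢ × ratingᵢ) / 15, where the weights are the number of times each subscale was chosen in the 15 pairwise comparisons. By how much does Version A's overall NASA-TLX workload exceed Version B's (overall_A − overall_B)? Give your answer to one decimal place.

Version A weighted sum = 3·7 + 3·23 + 0·75 + 5·10 + 2·29 + 2·84 = 21 + 69 + 0 + 50 + 58 + 168 = 366; overall_A = 366/15 = 24.4000.
Version B weighted sum = 3·20 + 3·12 + 0·84 + 5·36 + 2·40 + 2·81 = 60 + 36 + 0 + 180 + 80 + 162 = 518; overall_B = 518/15 = 34.5333.
Difference = 24.4000 − 34.5333 = -10.1333 ≈ -10.1.

-10.1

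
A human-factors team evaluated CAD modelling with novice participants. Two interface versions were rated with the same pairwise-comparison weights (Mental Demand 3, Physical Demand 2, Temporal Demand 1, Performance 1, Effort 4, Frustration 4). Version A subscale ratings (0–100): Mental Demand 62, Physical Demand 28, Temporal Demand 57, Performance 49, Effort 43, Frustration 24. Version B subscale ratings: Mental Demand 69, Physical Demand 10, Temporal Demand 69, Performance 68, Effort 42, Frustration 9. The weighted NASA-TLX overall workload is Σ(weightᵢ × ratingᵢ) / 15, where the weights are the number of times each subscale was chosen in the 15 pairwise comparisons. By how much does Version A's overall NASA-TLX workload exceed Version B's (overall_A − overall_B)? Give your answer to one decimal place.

Version A weighted sum = 3·62 + 2·28 + 1·57 + 1·49 + 4·43 + 4·24 = 186 + 56 + 57 + 49 + 172 + 96 = 616; overall_A = 616/15 = 41.0667.
Version B weighted sum = 3·69 + 2·10 + 1·69 + 1·68 + 4·42 + 4·9 = 207 + 20 + 69 + 68 + 168 + 36 = 568; overall_B = 568/15 = 37.8667.
Difference = 41.0667 − 37.8667 = 3.2000 ≈ 3.2.

3.2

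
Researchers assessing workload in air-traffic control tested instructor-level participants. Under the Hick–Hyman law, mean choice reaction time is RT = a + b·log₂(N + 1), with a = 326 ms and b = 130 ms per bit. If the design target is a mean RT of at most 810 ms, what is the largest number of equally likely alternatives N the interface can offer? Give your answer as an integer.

12

Set 326 + 130·log₂(N + 1) ≤ 810.
log₂(N + 1) ≤ (810 − 326) / 130 = 3.7231.
N + 1 ≤ 2^3.7231 = 13.2058.
N ≤ 12.2058, so the largest integer N is 12.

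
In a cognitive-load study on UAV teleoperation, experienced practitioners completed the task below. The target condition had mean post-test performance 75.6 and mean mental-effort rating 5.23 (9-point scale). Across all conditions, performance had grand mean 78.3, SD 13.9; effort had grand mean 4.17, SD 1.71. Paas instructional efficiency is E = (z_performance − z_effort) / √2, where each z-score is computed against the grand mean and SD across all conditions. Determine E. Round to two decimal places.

z_performance = (75.6 − 78.3) / 13.9 = -2.7000 / 13.9 = -0.1942.
z_effort = (5.23 − 4.17) / 1.71 = 1.0600 / 1.71 = 0.6199.
z_P − z_E = -0.1942 − 0.6199 = -0.8141.
E = -0.8141 / √2 = -0.8141 / 1.41421 = -0.5757 ≈ -0.58.

-0.58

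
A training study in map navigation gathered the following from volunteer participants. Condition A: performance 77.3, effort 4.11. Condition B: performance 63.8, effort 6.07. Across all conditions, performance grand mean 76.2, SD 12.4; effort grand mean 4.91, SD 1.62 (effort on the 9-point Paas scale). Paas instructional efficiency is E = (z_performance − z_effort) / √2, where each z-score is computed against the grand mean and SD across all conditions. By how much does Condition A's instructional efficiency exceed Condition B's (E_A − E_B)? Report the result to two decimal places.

Condition A: z_P = (77.3 − 76.2)/12.4 = 0.0887; z_E = (4.11 − 4.91)/1.62 = -0.4938; E_A = (0.0887 − (-0.4938))/√2 = 0.4119.
Condition B: z_P = (63.8 − 76.2)/12.4 = -1.0000; z_E = (6.07 − 4.91)/1.62 = 0.7160; E_B = (-1.0000 − 0.7160)/√2 = -1.2134.
E_A − E_B = 0.4119 − (-1.2134) = 1.6253 ≈ 1.63.

1.63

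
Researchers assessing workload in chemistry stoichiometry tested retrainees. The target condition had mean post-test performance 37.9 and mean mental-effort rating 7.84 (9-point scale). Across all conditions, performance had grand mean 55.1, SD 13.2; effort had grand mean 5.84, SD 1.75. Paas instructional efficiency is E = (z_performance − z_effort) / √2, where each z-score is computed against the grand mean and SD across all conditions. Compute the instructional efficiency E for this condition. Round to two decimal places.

-1.73

z_performance = (37.9 − 55.1) / 13.2 = -17.2000 / 13.2 = -1.3030.
z_effort = (7.84 − 5.84) / 1.75 = 2.0000 / 1.75 = 1.1429.
z_P − z_E = -1.3030 − 1.1429 = -2.4459.
E = -2.4459 / √2 = -2.4459 / 1.41421 = -1.7295 ≈ -1.73.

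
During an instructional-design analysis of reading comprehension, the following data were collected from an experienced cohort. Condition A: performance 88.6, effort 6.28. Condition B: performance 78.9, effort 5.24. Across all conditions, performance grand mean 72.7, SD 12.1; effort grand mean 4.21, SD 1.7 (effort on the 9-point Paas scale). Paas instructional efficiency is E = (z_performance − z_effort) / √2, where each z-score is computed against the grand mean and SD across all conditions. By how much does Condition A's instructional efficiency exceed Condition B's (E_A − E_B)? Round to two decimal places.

Condition A: z_P = (88.6 − 72.7)/12.1 = 1.3140; z_E = (6.28 − 4.21)/1.7 = 1.2176; E_A = (1.3140 − 1.2176)/√2 = 0.0682.
Condition B: z_P = (78.9 − 72.7)/12.1 = 0.5124; z_E = (5.24 − 4.21)/1.7 = 0.6059; E_B = (0.5124 − 0.6059)/√2 = -0.0661.
E_A − E_B = 0.0682 − (-0.0661) = 0.1343 ≈ 0.13.

0.13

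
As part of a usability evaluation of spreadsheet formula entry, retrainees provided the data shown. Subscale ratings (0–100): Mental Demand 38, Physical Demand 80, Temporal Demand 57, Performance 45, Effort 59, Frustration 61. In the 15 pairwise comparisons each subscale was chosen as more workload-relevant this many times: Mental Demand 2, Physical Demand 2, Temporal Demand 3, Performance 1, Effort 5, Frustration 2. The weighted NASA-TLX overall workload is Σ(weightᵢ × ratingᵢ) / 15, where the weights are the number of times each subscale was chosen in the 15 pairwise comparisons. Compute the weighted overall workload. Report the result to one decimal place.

57.9

The tallies are the weights (they sum to 15).
Weighted sum = 2·38 + 2·80 + 3·57 + 1·45 + 5·59 + 2·61
            = 76 + 160 + 171 + 45 + 295 + 122 = 869.
Overall workload = 869 / 15 = 57.9333 ≈ 57.9.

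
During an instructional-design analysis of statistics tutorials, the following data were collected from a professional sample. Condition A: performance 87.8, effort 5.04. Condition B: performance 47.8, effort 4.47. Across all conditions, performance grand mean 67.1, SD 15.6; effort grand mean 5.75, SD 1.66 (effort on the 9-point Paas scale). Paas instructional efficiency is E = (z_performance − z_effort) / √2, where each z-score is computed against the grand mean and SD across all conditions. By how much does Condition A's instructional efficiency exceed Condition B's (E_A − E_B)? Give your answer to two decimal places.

Condition A: z_P = (87.8 − 67.1)/15.6 = 1.3269; z_E = (5.04 − 5.75)/1.66 = -0.4277; E_A = (1.3269 − (-0.4277))/√2 = 1.2407.
Condition B: z_P = (47.8 − 67.1)/15.6 = -1.2372; z_E = (4.47 − 5.75)/1.66 = -0.7711; E_B = (-1.2372 − (-0.7711))/√2 = -0.3296.
E_A − E_B = 1.2407 − (-0.3296) = 1.5703 ≈ 1.57.

1.57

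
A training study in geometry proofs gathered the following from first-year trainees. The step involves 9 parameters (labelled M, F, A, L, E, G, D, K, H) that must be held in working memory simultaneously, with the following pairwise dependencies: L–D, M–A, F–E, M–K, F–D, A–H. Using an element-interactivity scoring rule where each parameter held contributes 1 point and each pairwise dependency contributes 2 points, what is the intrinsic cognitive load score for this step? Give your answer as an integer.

Count of parameters held simultaneously: 9.
Count of pairwise dependencies listed: 6.
Element contribution: 9 × 1 = 9.
Interaction contribution: 6 × 2 = 12.
Intrinsic load = 9 + 12 = 21.

21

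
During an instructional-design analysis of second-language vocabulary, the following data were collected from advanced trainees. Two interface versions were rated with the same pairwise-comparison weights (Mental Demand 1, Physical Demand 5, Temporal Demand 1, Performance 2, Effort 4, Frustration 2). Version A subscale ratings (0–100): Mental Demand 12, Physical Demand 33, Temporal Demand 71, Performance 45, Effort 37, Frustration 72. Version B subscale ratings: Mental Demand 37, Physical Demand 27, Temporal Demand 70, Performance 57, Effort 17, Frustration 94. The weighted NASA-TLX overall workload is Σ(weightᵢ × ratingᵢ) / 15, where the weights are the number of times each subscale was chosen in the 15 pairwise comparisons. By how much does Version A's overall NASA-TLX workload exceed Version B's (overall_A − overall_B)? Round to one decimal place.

1.2

Version A weighted sum = 1·12 + 5·33 + 1·71 + 2·45 + 4·37 + 2·72 = 12 + 165 + 71 + 90 + 148 + 144 = 630; overall_A = 630/15 = 42.0000.
Version B weighted sum = 1·37 + 5·27 + 1·70 + 2·57 + 4·17 + 2·94 = 37 + 135 + 70 + 114 + 68 + 188 = 612; overall_B = 612/15 = 40.8000.
Difference = 42.0000 − 40.8000 = 1.2000 ≈ 1.2.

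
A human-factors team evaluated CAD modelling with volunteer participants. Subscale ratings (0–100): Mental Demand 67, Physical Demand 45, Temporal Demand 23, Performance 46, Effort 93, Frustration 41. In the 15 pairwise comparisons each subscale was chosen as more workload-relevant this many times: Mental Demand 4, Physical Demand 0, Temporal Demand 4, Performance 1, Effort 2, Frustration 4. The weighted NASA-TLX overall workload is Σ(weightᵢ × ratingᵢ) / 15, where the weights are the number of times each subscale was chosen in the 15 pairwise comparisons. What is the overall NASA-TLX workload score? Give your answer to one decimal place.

The tallies are the weights (they sum to 15).
Weighted sum = 4·67 + 0·45 + 4·23 + 1·46 + 2·93 + 4·41
            = 268 + 0 + 92 + 46 + 186 + 164 = 756.
Overall workload = 756 / 15 = 50.4000 ≈ 50.4.

50.4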